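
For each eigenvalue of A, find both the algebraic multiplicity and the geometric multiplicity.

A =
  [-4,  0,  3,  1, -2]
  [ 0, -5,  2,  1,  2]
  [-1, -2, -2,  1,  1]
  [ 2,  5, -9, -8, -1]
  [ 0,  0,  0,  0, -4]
λ = -5: alg = 3, geom = 1; λ = -4: alg = 2, geom = 1

Step 1 — factor the characteristic polynomial to read off the algebraic multiplicities:
  χ_A(x) = (x + 4)^2*(x + 5)^3

Step 2 — compute geometric multiplicities via the rank-nullity identity g(λ) = n − rank(A − λI):
  rank(A − (-5)·I) = 4, so dim ker(A − (-5)·I) = n − 4 = 1
  rank(A − (-4)·I) = 4, so dim ker(A − (-4)·I) = n − 4 = 1

Summary:
  λ = -5: algebraic multiplicity = 3, geometric multiplicity = 1
  λ = -4: algebraic multiplicity = 2, geometric multiplicity = 1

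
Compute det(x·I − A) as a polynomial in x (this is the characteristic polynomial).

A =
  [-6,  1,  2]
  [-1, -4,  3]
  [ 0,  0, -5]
x^3 + 15*x^2 + 75*x + 125

Expanding det(x·I − A) (e.g. by cofactor expansion or by noting that A is similar to its Jordan form J, which has the same characteristic polynomial as A) gives
  χ_A(x) = x^3 + 15*x^2 + 75*x + 125
which factors as (x + 5)^3. The eigenvalues (with algebraic multiplicities) are λ = -5 with multiplicity 3.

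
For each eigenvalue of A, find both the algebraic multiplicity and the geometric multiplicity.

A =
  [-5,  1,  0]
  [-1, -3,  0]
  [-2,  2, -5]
λ = -5: alg = 1, geom = 1; λ = -4: alg = 2, geom = 1

Step 1 — factor the characteristic polynomial to read off the algebraic multiplicities:
  χ_A(x) = (x + 4)^2*(x + 5)

Step 2 — compute geometric multiplicities via the rank-nullity identity g(λ) = n − rank(A − λI):
  rank(A − (-5)·I) = 2, so dim ker(A − (-5)·I) = n − 2 = 1
  rank(A − (-4)·I) = 2, so dim ker(A − (-4)·I) = n − 2 = 1

Summary:
  λ = -5: algebraic multiplicity = 1, geometric multiplicity = 1
  λ = -4: algebraic multiplicity = 2, geometric multiplicity = 1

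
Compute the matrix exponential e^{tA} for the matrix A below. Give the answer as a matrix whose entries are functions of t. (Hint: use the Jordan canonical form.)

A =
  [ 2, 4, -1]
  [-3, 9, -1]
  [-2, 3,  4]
e^{tA} =
  [-t^2*exp(5*t)/2 - 3*t*exp(5*t) + exp(5*t), t^2*exp(5*t)/2 + 4*t*exp(5*t), -t*exp(5*t)]
  [-t^2*exp(5*t)/2 - 3*t*exp(5*t), t^2*exp(5*t)/2 + 4*t*exp(5*t) + exp(5*t), -t*exp(5*t)]
  [-t^2*exp(5*t)/2 - 2*t*exp(5*t), t^2*exp(5*t)/2 + 3*t*exp(5*t), -t*exp(5*t) + exp(5*t)]

Strategy: write A = P · J · P⁻¹ where J is a Jordan canonical form, so e^{tA} = P · e^{tJ} · P⁻¹, and e^{tJ} can be computed block-by-block.

A has Jordan form
J =
  [5, 1, 0]
  [0, 5, 1]
  [0, 0, 5]
(up to reordering of blocks).

Per-block formulas:
  For a 3×3 Jordan block J_3(5): exp(t · J_3(5)) = e^(5t)·(I + t·N + (t^2/2)·N^2), where N is the 3×3 nilpotent shift.

After assembling e^{tJ} and conjugating by P, we get:

e^{tA} =
  [-t^2*exp(5*t)/2 - 3*t*exp(5*t) + exp(5*t), t^2*exp(5*t)/2 + 4*t*exp(5*t), -t*exp(5*t)]
  [-t^2*exp(5*t)/2 - 3*t*exp(5*t), t^2*exp(5*t)/2 + 4*t*exp(5*t) + exp(5*t), -t*exp(5*t)]
  [-t^2*exp(5*t)/2 - 2*t*exp(5*t), t^2*exp(5*t)/2 + 3*t*exp(5*t), -t*exp(5*t) + exp(5*t)]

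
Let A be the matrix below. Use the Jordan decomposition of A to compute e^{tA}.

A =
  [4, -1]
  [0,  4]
e^{tA} =
  [exp(4*t), -t*exp(4*t)]
  [0, exp(4*t)]

Strategy: write A = P · J · P⁻¹ where J is a Jordan canonical form, so e^{tA} = P · e^{tJ} · P⁻¹, and e^{tJ} can be computed block-by-block.

A has Jordan form
J =
  [4, 1]
  [0, 4]
(up to reordering of blocks).

Per-block formulas:
  For a 2×2 Jordan block J_2(4): exp(t · J_2(4)) = e^(4t)·(I + t·N), where N is the 2×2 nilpotent shift.

After assembling e^{tJ} and conjugating by P, we get:

e^{tA} =
  [exp(4*t), -t*exp(4*t)]
  [0, exp(4*t)]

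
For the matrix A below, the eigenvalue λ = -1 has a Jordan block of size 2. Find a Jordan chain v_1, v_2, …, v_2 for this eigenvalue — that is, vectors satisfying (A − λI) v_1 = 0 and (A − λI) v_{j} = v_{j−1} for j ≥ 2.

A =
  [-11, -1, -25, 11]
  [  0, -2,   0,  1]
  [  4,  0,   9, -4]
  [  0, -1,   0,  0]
A Jordan chain for λ = -1 of length 2:
v_1 = (-10, 0, 4, 0)ᵀ
v_2 = (1, 0, 0, 0)ᵀ

Let N = A − (-1)·I. We want v_2 with N^2 v_2 = 0 but N^1 v_2 ≠ 0; then v_{j-1} := N · v_j for j = 2, …, 2.

Pick v_2 = (1, 0, 0, 0)ᵀ.
Then v_1 = N · v_2 = (-10, 0, 4, 0)ᵀ.

Sanity check: (A − (-1)·I) v_1 = (0, 0, 0, 0)ᵀ = 0. ✓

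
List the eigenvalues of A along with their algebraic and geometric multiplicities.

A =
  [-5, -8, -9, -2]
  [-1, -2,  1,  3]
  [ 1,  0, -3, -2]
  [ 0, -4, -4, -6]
λ = -4: alg = 4, geom = 2

Step 1 — factor the characteristic polynomial to read off the algebraic multiplicities:
  χ_A(x) = (x + 4)^4

Step 2 — compute geometric multiplicities via the rank-nullity identity g(λ) = n − rank(A − λI):
  rank(A − (-4)·I) = 2, so dim ker(A − (-4)·I) = n − 2 = 2

Summary:
  λ = -4: algebraic multiplicity = 4, geometric multiplicity = 2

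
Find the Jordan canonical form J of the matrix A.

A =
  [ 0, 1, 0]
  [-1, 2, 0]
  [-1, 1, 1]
J_2(1) ⊕ J_1(1)

The characteristic polynomial is
  det(x·I − A) = x^3 - 3*x^2 + 3*x - 1 = (x - 1)^3

Eigenvalues and multiplicities (the geometric multiplicity of λ is n − rank(A − λI), which equals the number of Jordan blocks for λ):
  λ = 1: algebraic multiplicity = 3, geometric multiplicity = 2

Determining the block sizes for each eigenvalue:
  λ = 1: 2 blocks summing to 3 forces exactly one block of size 2 and the rest size 1 → block sizes [2, 1]

Assembling the blocks gives a Jordan form
J =
  [1, 1, 0]
  [0, 1, 0]
  [0, 0, 1]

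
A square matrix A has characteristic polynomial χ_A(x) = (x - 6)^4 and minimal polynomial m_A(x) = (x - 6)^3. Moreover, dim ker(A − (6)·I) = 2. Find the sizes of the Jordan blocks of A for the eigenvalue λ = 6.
Block sizes for λ = 6: [3, 1]

Step 1 — from the characteristic polynomial, algebraic multiplicity of λ = 6 is 4. From dim ker(A − (6)·I) = 2, there are exactly 2 Jordan blocks for λ = 6.
Step 2 — from the minimal polynomial, the factor (x − 6)^3 tells us the largest block for λ = 6 has size 3.
Step 3 — with total size 4, 2 blocks, and largest block 3, the block sizes (in nonincreasing order) are [3, 1].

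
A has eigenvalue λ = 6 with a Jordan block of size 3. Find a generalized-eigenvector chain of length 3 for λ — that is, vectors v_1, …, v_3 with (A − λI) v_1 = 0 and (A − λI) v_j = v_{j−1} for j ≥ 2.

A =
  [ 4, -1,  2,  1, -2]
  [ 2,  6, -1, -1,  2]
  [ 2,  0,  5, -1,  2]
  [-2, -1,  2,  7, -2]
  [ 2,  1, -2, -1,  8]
A Jordan chain for λ = 6 of length 3:
v_1 = (-1, 1, 1, -1, 1)ᵀ
v_2 = (-1, 0, 0, -1, 1)ᵀ
v_3 = (0, 1, 0, 0, 0)ᵀ

Let N = A − (6)·I. We want v_3 with N^3 v_3 = 0 but N^2 v_3 ≠ 0; then v_{j-1} := N · v_j for j = 3, …, 2.

Pick v_3 = (0, 1, 0, 0, 0)ᵀ.
Then v_2 = N · v_3 = (-1, 0, 0, -1, 1)ᵀ.
Then v_1 = N · v_2 = (-1, 1, 1, -1, 1)ᵀ.

Sanity check: (A − (6)·I) v_1 = (0, 0, 0, 0, 0)ᵀ = 0. ✓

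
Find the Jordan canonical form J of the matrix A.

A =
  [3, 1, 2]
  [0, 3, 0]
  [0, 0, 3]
J_2(3) ⊕ J_1(3)

The characteristic polynomial is
  det(x·I − A) = x^3 - 9*x^2 + 27*x - 27 = (x - 3)^3

Eigenvalues and multiplicities (the geometric multiplicity of λ is n − rank(A − λI), which equals the number of Jordan blocks for λ):
  λ = 3: algebraic multiplicity = 3, geometric multiplicity = 2

Determining the block sizes for each eigenvalue:
  λ = 3: 2 blocks summing to 3 forces exactly one block of size 2 and the rest size 1 → block sizes [2, 1]

Assembling the blocks gives a Jordan form
J =
  [3, 1, 0]
  [0, 3, 0]
  [0, 0, 3]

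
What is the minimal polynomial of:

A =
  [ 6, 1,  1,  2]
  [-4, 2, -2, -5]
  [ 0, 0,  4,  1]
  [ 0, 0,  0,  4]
x^2 - 8*x + 16

The characteristic polynomial is χ_A(x) = (x - 4)^4, so the eigenvalues are known. The minimal polynomial is
  m_A(x) = Π_λ (x − λ)^{k_λ}
where k_λ is the size of the *largest* Jordan block for λ (equivalently, the smallest k with (A − λI)^k v = 0 for every generalised eigenvector v of λ).

  λ = 4: largest Jordan block has size 2, contributing (x − 4)^2

So m_A(x) = (x - 4)^2 = x^2 - 8*x + 16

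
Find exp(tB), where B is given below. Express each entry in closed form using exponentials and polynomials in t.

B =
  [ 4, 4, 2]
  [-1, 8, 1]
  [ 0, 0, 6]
e^{tB} =
  [-2*t*exp(6*t) + exp(6*t), 4*t*exp(6*t), 2*t*exp(6*t)]
  [-t*exp(6*t), 2*t*exp(6*t) + exp(6*t), t*exp(6*t)]
  [0, 0, exp(6*t)]

Strategy: write B = P · J · P⁻¹ where J is a Jordan canonical form, so e^{tB} = P · e^{tJ} · P⁻¹, and e^{tJ} can be computed block-by-block.

B has Jordan form
J =
  [6, 1, 0]
  [0, 6, 0]
  [0, 0, 6]
(up to reordering of blocks).

Per-block formulas:
  For a 2×2 Jordan block J_2(6): exp(t · J_2(6)) = e^(6t)·(I + t·N), where N is the 2×2 nilpotent shift.
  For a 1×1 block at λ = 6: exp(t · [6]) = [e^(6t)].

After assembling e^{tJ} and conjugating by P, we get:

e^{tB} =
  [-2*t*exp(6*t) + exp(6*t), 4*t*exp(6*t), 2*t*exp(6*t)]
  [-t*exp(6*t), 2*t*exp(6*t) + exp(6*t), t*exp(6*t)]
  [0, 0, exp(6*t)]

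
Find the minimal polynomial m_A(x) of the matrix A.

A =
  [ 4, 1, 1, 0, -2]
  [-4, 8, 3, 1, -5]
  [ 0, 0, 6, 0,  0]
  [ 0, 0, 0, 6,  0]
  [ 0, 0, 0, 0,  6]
x^3 - 18*x^2 + 108*x - 216

The characteristic polynomial is χ_A(x) = (x - 6)^5, so the eigenvalues are known. The minimal polynomial is
  m_A(x) = Π_λ (x − λ)^{k_λ}
where k_λ is the size of the *largest* Jordan block for λ (equivalently, the smallest k with (A − λI)^k v = 0 for every generalised eigenvector v of λ).

  λ = 6: largest Jordan block has size 3, contributing (x − 6)^3

So m_A(x) = (x - 6)^3 = x^3 - 18*x^2 + 108*x - 216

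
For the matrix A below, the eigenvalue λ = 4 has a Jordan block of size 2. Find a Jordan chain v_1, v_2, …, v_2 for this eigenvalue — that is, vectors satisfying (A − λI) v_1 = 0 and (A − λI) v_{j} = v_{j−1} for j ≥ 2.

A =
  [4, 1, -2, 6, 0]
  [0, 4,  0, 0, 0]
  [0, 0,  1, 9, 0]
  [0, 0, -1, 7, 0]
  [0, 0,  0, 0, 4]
A Jordan chain for λ = 4 of length 2:
v_1 = (1, 0, 0, 0, 0)ᵀ
v_2 = (0, 1, 0, 0, 0)ᵀ

Let N = A − (4)·I. We want v_2 with N^2 v_2 = 0 but N^1 v_2 ≠ 0; then v_{j-1} := N · v_j for j = 2, …, 2.

Pick v_2 = (0, 1, 0, 0, 0)ᵀ.
Then v_1 = N · v_2 = (1, 0, 0, 0, 0)ᵀ.

Sanity check: (A − (4)·I) v_1 = (0, 0, 0, 0, 0)ᵀ = 0. ✓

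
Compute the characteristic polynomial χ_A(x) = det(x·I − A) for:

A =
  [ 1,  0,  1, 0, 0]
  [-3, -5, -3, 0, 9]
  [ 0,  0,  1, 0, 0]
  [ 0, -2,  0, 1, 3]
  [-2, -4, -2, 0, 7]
x^5 - 5*x^4 + 10*x^3 - 10*x^2 + 5*x - 1

Expanding det(x·I − A) (e.g. by cofactor expansion or by noting that A is similar to its Jordan form J, which has the same characteristic polynomial as A) gives
  χ_A(x) = x^5 - 5*x^4 + 10*x^3 - 10*x^2 + 5*x - 1
which factors as (x - 1)^5. The eigenvalues (with algebraic multiplicities) are λ = 1 with multiplicity 5.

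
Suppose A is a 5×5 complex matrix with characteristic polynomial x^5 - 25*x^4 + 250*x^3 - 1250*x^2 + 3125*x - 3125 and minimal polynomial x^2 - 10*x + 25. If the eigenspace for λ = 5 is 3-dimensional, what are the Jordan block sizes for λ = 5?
Block sizes for λ = 5: [2, 2, 1]

Step 1 — from the characteristic polynomial, algebraic multiplicity of λ = 5 is 5. From dim ker(A − (5)·I) = 3, there are exactly 3 Jordan blocks for λ = 5.
Step 2 — from the minimal polynomial, the factor (x − 5)^2 tells us the largest block for λ = 5 has size 2.
Step 3 — with total size 5, 3 blocks, and largest block 2, the block sizes (in nonincreasing order) are [2, 2, 1].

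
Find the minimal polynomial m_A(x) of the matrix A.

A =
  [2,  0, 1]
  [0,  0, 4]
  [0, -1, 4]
x^3 - 6*x^2 + 12*x - 8

The characteristic polynomial is χ_A(x) = (x - 2)^3, so the eigenvalues are known. The minimal polynomial is
  m_A(x) = Π_λ (x − λ)^{k_λ}
where k_λ is the size of the *largest* Jordan block for λ (equivalently, the smallest k with (A − λI)^k v = 0 for every generalised eigenvector v of λ).

  λ = 2: largest Jordan block has size 3, contributing (x − 2)^3

So m_A(x) = (x - 2)^3 = x^3 - 6*x^2 + 12*x - 8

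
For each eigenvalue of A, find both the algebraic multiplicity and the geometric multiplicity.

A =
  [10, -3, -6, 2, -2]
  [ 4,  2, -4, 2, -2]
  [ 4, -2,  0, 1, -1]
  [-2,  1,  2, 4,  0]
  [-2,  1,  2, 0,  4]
λ = 4: alg = 5, geom = 3

Step 1 — factor the characteristic polynomial to read off the algebraic multiplicities:
  χ_A(x) = (x - 4)^5

Step 2 — compute geometric multiplicities via the rank-nullity identity g(λ) = n − rank(A − λI):
  rank(A − (4)·I) = 2, so dim ker(A − (4)·I) = n − 2 = 3

Summary:
  λ = 4: algebraic multiplicity = 5, geometric multiplicity = 3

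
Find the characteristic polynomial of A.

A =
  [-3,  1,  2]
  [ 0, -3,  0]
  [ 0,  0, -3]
x^3 + 9*x^2 + 27*x + 27

Expanding det(x·I − A) (e.g. by cofactor expansion or by noting that A is similar to its Jordan form J, which has the same characteristic polynomial as A) gives
  χ_A(x) = x^3 + 9*x^2 + 27*x + 27
which factors as (x + 3)^3. The eigenvalues (with algebraic multiplicities) are λ = -3 with multiplicity 3.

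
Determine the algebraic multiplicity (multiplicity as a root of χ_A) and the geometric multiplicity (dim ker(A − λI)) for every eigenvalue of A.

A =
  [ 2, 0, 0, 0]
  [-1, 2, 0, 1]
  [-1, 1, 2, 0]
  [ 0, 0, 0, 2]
λ = 2: alg = 4, geom = 2

Step 1 — factor the characteristic polynomial to read off the algebraic multiplicities:
  χ_A(x) = (x - 2)^4

Step 2 — compute geometric multiplicities via the rank-nullity identity g(λ) = n − rank(A − λI):
  rank(A − (2)·I) = 2, so dim ker(A − (2)·I) = n − 2 = 2

Summary:
  λ = 2: algebraic multiplicity = 4, geometric multiplicity = 2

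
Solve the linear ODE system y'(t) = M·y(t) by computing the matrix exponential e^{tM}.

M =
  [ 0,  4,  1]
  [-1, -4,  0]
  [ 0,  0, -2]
e^{tM} =
  [2*t*exp(-2*t) + exp(-2*t), 4*t*exp(-2*t), t^2*exp(-2*t) + t*exp(-2*t)]
  [-t*exp(-2*t), -2*t*exp(-2*t) + exp(-2*t), -t^2*exp(-2*t)/2]
  [0, 0, exp(-2*t)]

Strategy: write M = P · J · P⁻¹ where J is a Jordan canonical form, so e^{tM} = P · e^{tJ} · P⁻¹, and e^{tJ} can be computed block-by-block.

M has Jordan form
J =
  [-2,  1,  0]
  [ 0, -2,  1]
  [ 0,  0, -2]
(up to reordering of blocks).

Per-block formulas:
  For a 3×3 Jordan block J_3(-2): exp(t · J_3(-2)) = e^(-2t)·(I + t·N + (t^2/2)·N^2), where N is the 3×3 nilpotent shift.

After assembling e^{tJ} and conjugating by P, we get:

e^{tM} =
  [2*t*exp(-2*t) + exp(-2*t), 4*t*exp(-2*t), t^2*exp(-2*t) + t*exp(-2*t)]
  [-t*exp(-2*t), -2*t*exp(-2*t) + exp(-2*t), -t^2*exp(-2*t)/2]
  [0, 0, exp(-2*t)]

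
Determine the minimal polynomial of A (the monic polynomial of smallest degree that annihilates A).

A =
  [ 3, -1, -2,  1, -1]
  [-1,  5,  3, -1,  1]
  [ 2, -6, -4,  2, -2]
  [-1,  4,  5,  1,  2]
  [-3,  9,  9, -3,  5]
x^3 - 6*x^2 + 12*x - 8

The characteristic polynomial is χ_A(x) = (x - 2)^5, so the eigenvalues are known. The minimal polynomial is
  m_A(x) = Π_λ (x − λ)^{k_λ}
where k_λ is the size of the *largest* Jordan block for λ (equivalently, the smallest k with (A − λI)^k v = 0 for every generalised eigenvector v of λ).

  λ = 2: largest Jordan block has size 3, contributing (x − 2)^3

So m_A(x) = (x - 2)^3 = x^3 - 6*x^2 + 12*x - 8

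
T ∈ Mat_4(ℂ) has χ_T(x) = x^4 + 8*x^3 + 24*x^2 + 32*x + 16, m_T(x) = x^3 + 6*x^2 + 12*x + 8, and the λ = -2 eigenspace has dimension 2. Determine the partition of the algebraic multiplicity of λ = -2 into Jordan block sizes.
Block sizes for λ = -2: [3, 1]

Step 1 — from the characteristic polynomial, algebraic multiplicity of λ = -2 is 4. From dim ker(T − (-2)·I) = 2, there are exactly 2 Jordan blocks for λ = -2.
Step 2 — from the minimal polynomial, the factor (x + 2)^3 tells us the largest block for λ = -2 has size 3.
Step 3 — with total size 4, 2 blocks, and largest block 3, the block sizes (in nonincreasing order) are [3, 1].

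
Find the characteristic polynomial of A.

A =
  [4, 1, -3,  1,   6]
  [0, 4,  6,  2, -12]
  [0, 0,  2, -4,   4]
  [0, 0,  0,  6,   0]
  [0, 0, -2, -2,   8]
x^5 - 24*x^4 + 228*x^3 - 1072*x^2 + 2496*x - 2304

Expanding det(x·I − A) (e.g. by cofactor expansion or by noting that A is similar to its Jordan form J, which has the same characteristic polynomial as A) gives
  χ_A(x) = x^5 - 24*x^4 + 228*x^3 - 1072*x^2 + 2496*x - 2304
which factors as (x - 6)^2*(x - 4)^3. The eigenvalues (with algebraic multiplicities) are λ = 4 with multiplicity 3, λ = 6 with multiplicity 2.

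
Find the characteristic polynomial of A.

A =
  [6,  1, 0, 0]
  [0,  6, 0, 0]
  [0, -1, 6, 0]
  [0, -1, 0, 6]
x^4 - 24*x^3 + 216*x^2 - 864*x + 1296

Expanding det(x·I − A) (e.g. by cofactor expansion or by noting that A is similar to its Jordan form J, which has the same characteristic polynomial as A) gives
  χ_A(x) = x^4 - 24*x^3 + 216*x^2 - 864*x + 1296
which factors as (x - 6)^4. The eigenvalues (with algebraic multiplicities) are λ = 6 with multiplicity 4.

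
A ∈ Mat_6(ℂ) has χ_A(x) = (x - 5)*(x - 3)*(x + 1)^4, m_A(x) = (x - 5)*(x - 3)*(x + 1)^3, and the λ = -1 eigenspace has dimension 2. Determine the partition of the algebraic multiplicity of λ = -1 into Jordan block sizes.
Block sizes for λ = -1: [3, 1]

Step 1 — from the characteristic polynomial, algebraic multiplicity of λ = -1 is 4. From dim ker(A − (-1)·I) = 2, there are exactly 2 Jordan blocks for λ = -1.
Step 2 — from the minimal polynomial, the factor (x + 1)^3 tells us the largest block for λ = -1 has size 3.
Step 3 — with total size 4, 2 blocks, and largest block 3, the block sizes (in nonincreasing order) are [3, 1].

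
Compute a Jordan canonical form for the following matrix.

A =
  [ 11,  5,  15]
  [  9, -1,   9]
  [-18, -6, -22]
J_2(-4) ⊕ J_1(-4)

The characteristic polynomial is
  det(x·I − A) = x^3 + 12*x^2 + 48*x + 64 = (x + 4)^3

Eigenvalues and multiplicities (the geometric multiplicity of λ is n − rank(A − λI), which equals the number of Jordan blocks for λ):
  λ = -4: algebraic multiplicity = 3, geometric multiplicity = 2

Determining the block sizes for each eigenvalue:
  λ = -4: 2 blocks summing to 3 forces exactly one block of size 2 and the rest size 1 → block sizes [2, 1]

Assembling the blocks gives a Jordan form
J =
  [-4,  1,  0]
  [ 0, -4,  0]
  [ 0,  0, -4]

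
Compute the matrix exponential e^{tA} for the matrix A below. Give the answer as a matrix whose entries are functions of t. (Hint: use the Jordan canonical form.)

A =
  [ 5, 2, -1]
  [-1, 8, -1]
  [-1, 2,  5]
e^{tA} =
  [-t*exp(6*t) + exp(6*t), 2*t*exp(6*t), -t*exp(6*t)]
  [-t*exp(6*t), 2*t*exp(6*t) + exp(6*t), -t*exp(6*t)]
  [-t*exp(6*t), 2*t*exp(6*t), -t*exp(6*t) + exp(6*t)]

Strategy: write A = P · J · P⁻¹ where J is a Jordan canonical form, so e^{tA} = P · e^{tJ} · P⁻¹, and e^{tJ} can be computed block-by-block.

A has Jordan form
J =
  [6, 1, 0]
  [0, 6, 0]
  [0, 0, 6]
(up to reordering of blocks).

Per-block formulas:
  For a 2×2 Jordan block J_2(6): exp(t · J_2(6)) = e^(6t)·(I + t·N), where N is the 2×2 nilpotent shift.
  For a 1×1 block at λ = 6: exp(t · [6]) = [e^(6t)].

After assembling e^{tJ} and conjugating by P, we get:

e^{tA} =
  [-t*exp(6*t) + exp(6*t), 2*t*exp(6*t), -t*exp(6*t)]
  [-t*exp(6*t), 2*t*exp(6*t) + exp(6*t), -t*exp(6*t)]
  [-t*exp(6*t), 2*t*exp(6*t), -t*exp(6*t) + exp(6*t)]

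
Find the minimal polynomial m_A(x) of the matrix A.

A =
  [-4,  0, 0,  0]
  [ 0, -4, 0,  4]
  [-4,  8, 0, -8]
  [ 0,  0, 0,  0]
x^2 + 4*x

The characteristic polynomial is χ_A(x) = x^2*(x + 4)^2, so the eigenvalues are known. The minimal polynomial is
  m_A(x) = Π_λ (x − λ)^{k_λ}
where k_λ is the size of the *largest* Jordan block for λ (equivalently, the smallest k with (A − λI)^k v = 0 for every generalised eigenvector v of λ).

  λ = -4: largest Jordan block has size 1, contributing (x + 4)
  λ = 0: largest Jordan block has size 1, contributing (x − 0)

So m_A(x) = x*(x + 4) = x^2 + 4*x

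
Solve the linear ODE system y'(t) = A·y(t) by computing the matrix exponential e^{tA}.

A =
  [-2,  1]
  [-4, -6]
e^{tA} =
  [2*t*exp(-4*t) + exp(-4*t), t*exp(-4*t)]
  [-4*t*exp(-4*t), -2*t*exp(-4*t) + exp(-4*t)]

Strategy: write A = P · J · P⁻¹ where J is a Jordan canonical form, so e^{tA} = P · e^{tJ} · P⁻¹, and e^{tJ} can be computed block-by-block.

A has Jordan form
J =
  [-4,  1]
  [ 0, -4]
(up to reordering of blocks).

Per-block formulas:
  For a 2×2 Jordan block J_2(-4): exp(t · J_2(-4)) = e^(-4t)·(I + t·N), where N is the 2×2 nilpotent shift.

After assembling e^{tJ} and conjugating by P, we get:

e^{tA} =
  [2*t*exp(-4*t) + exp(-4*t), t*exp(-4*t)]
  [-4*t*exp(-4*t), -2*t*exp(-4*t) + exp(-4*t)]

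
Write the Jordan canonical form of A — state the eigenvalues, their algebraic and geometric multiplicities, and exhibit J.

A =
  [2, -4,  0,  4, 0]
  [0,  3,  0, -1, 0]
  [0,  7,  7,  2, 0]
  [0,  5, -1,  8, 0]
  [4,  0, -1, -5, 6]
J_1(2) ⊕ J_3(6) ⊕ J_1(6)

The characteristic polynomial is
  det(x·I − A) = x^5 - 26*x^4 + 264*x^3 - 1296*x^2 + 3024*x - 2592 = (x - 6)^4*(x - 2)

Eigenvalues and multiplicities (the geometric multiplicity of λ is n − rank(A − λI), which equals the number of Jordan blocks for λ):
  λ = 2: algebraic multiplicity = 1, geometric multiplicity = 1
  λ = 6: algebraic multiplicity = 4, geometric multiplicity = 2

Determining the block sizes for each eigenvalue:
  λ = 2: one block (gm = 1), so the single block has size am = 1 → block sizes [1]
  λ = 6: with am = 4 and gm = 2, the partition is not yet determined (e.g. several partitions of 4 into 2 parts exist). Let N = A − (6)·I. Computing rank(N^1) = 3, rank(N^2) = 2, rank(N^3) = 1; the number of blocks of size ≥ j is rank(N^{j−1}) − rank(N^j), giving [2, 1, 1]. So we have 1 block(s) of size 3, 1 block(s) of size 1 → block sizes [3, 1]

Assembling the blocks gives a Jordan form
J =
  [2, 0, 0, 0, 0]
  [0, 6, 1, 0, 0]
  [0, 0, 6, 1, 0]
  [0, 0, 0, 6, 0]
  [0, 0, 0, 0, 6]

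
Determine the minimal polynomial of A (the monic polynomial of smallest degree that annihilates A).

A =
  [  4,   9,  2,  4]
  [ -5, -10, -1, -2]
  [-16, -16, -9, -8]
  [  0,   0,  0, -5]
x^3 + 15*x^2 + 75*x + 125

The characteristic polynomial is χ_A(x) = (x + 5)^4, so the eigenvalues are known. The minimal polynomial is
  m_A(x) = Π_λ (x − λ)^{k_λ}
where k_λ is the size of the *largest* Jordan block for λ (equivalently, the smallest k with (A − λI)^k v = 0 for every generalised eigenvector v of λ).

  λ = -5: largest Jordan block has size 3, contributing (x + 5)^3

So m_A(x) = (x + 5)^3 = x^3 + 15*x^2 + 75*x + 125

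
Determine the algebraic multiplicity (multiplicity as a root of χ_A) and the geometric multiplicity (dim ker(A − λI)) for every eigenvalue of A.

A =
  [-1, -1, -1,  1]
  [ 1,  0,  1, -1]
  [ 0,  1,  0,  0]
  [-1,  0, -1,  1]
λ = 0: alg = 4, geom = 2

Step 1 — factor the characteristic polynomial to read off the algebraic multiplicities:
  χ_A(x) = x^4

Step 2 — compute geometric multiplicities via the rank-nullity identity g(λ) = n − rank(A − λI):
  rank(A − (0)·I) = 2, so dim ker(A − (0)·I) = n − 2 = 2

Summary:
  λ = 0: algebraic multiplicity = 4, geometric multiplicity = 2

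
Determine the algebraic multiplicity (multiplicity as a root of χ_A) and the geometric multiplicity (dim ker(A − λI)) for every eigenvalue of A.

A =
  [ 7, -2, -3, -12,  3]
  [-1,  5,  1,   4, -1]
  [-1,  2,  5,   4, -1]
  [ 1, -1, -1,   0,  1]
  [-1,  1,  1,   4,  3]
λ = 4: alg = 5, geom = 3

Step 1 — factor the characteristic polynomial to read off the algebraic multiplicities:
  χ_A(x) = (x - 4)^5

Step 2 — compute geometric multiplicities via the rank-nullity identity g(λ) = n − rank(A − λI):
  rank(A − (4)·I) = 2, so dim ker(A − (4)·I) = n − 2 = 3

Summary:
  λ = 4: algebraic multiplicity = 5, geometric multiplicity = 3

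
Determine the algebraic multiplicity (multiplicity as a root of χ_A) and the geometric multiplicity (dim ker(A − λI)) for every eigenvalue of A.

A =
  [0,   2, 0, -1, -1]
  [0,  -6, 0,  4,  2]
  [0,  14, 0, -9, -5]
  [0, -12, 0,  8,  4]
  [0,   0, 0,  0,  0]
λ = 0: alg = 4, geom = 3; λ = 2: alg = 1, geom = 1

Step 1 — factor the characteristic polynomial to read off the algebraic multiplicities:
  χ_A(x) = x^4*(x - 2)

Step 2 — compute geometric multiplicities via the rank-nullity identity g(λ) = n − rank(A − λI):
  rank(A − (0)·I) = 2, so dim ker(A − (0)·I) = n − 2 = 3
  rank(A − (2)·I) = 4, so dim ker(A − (2)·I) = n − 4 = 1

Summary:
  λ = 0: algebraic multiplicity = 4, geometric multiplicity = 3
  λ = 2: algebraic multiplicity = 1, geometric multiplicity = 1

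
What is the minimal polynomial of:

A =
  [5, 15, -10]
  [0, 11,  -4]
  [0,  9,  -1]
x^2 - 10*x + 25

The characteristic polynomial is χ_A(x) = (x - 5)^3, so the eigenvalues are known. The minimal polynomial is
  m_A(x) = Π_λ (x − λ)^{k_λ}
where k_λ is the size of the *largest* Jordan block for λ (equivalently, the smallest k with (A − λI)^k v = 0 for every generalised eigenvector v of λ).

  λ = 5: largest Jordan block has size 2, contributing (x − 5)^2

So m_A(x) = (x - 5)^2 = x^2 - 10*x + 25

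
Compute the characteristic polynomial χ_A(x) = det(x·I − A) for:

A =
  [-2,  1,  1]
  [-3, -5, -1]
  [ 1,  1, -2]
x^3 + 9*x^2 + 27*x + 27

Expanding det(x·I − A) (e.g. by cofactor expansion or by noting that A is similar to its Jordan form J, which has the same characteristic polynomial as A) gives
  χ_A(x) = x^3 + 9*x^2 + 27*x + 27
which factors as (x + 3)^3. The eigenvalues (with algebraic multiplicities) are λ = -3 with multiplicity 3.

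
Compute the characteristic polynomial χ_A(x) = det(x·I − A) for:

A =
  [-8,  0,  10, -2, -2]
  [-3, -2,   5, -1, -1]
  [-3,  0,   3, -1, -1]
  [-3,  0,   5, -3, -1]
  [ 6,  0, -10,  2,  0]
x^5 + 10*x^4 + 40*x^3 + 80*x^2 + 80*x + 32

Expanding det(x·I − A) (e.g. by cofactor expansion or by noting that A is similar to its Jordan form J, which has the same characteristic polynomial as A) gives
  χ_A(x) = x^5 + 10*x^4 + 40*x^3 + 80*x^2 + 80*x + 32
which factors as (x + 2)^5. The eigenvalues (with algebraic multiplicities) are λ = -2 with multiplicity 5.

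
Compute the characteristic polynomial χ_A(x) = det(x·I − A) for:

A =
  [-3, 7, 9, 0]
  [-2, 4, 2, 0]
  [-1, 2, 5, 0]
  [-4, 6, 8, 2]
x^4 - 8*x^3 + 24*x^2 - 32*x + 16

Expanding det(x·I − A) (e.g. by cofactor expansion or by noting that A is similar to its Jordan form J, which has the same characteristic polynomial as A) gives
  χ_A(x) = x^4 - 8*x^3 + 24*x^2 - 32*x + 16
which factors as (x - 2)^4. The eigenvalues (with algebraic multiplicities) are λ = 2 with multiplicity 4.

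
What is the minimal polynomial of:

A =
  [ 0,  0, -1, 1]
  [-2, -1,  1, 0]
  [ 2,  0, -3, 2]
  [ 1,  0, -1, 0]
x^2 + 2*x + 1

The characteristic polynomial is χ_A(x) = (x + 1)^4, so the eigenvalues are known. The minimal polynomial is
  m_A(x) = Π_λ (x − λ)^{k_λ}
where k_λ is the size of the *largest* Jordan block for λ (equivalently, the smallest k with (A − λI)^k v = 0 for every generalised eigenvector v of λ).

  λ = -1: largest Jordan block has size 2, contributing (x + 1)^2

So m_A(x) = (x + 1)^2 = x^2 + 2*x + 1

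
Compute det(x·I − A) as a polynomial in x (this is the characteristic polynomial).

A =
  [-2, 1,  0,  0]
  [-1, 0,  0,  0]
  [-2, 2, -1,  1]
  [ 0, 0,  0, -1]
x^4 + 4*x^3 + 6*x^2 + 4*x + 1

Expanding det(x·I − A) (e.g. by cofactor expansion or by noting that A is similar to its Jordan form J, which has the same characteristic polynomial as A) gives
  χ_A(x) = x^4 + 4*x^3 + 6*x^2 + 4*x + 1
which factors as (x + 1)^4. The eigenvalues (with algebraic multiplicities) are λ = -1 with multiplicity 4.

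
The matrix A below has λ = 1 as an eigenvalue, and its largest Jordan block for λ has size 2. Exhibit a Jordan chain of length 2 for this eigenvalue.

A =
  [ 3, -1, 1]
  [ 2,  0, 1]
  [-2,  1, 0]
A Jordan chain for λ = 1 of length 2:
v_1 = (2, 2, -2)ᵀ
v_2 = (1, 0, 0)ᵀ

Let N = A − (1)·I. We want v_2 with N^2 v_2 = 0 but N^1 v_2 ≠ 0; then v_{j-1} := N · v_j for j = 2, …, 2.

Pick v_2 = (1, 0, 0)ᵀ.
Then v_1 = N · v_2 = (2, 2, -2)ᵀ.

Sanity check: (A − (1)·I) v_1 = (0, 0, 0)ᵀ = 0. ✓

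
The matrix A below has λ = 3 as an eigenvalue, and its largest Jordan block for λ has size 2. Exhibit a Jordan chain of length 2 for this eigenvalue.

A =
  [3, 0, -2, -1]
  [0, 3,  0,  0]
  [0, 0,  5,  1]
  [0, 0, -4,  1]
A Jordan chain for λ = 3 of length 2:
v_1 = (-2, 0, 2, -4)ᵀ
v_2 = (0, 0, 1, 0)ᵀ

Let N = A − (3)·I. We want v_2 with N^2 v_2 = 0 but N^1 v_2 ≠ 0; then v_{j-1} := N · v_j for j = 2, …, 2.

Pick v_2 = (0, 0, 1, 0)ᵀ.
Then v_1 = N · v_2 = (-2, 0, 2, -4)ᵀ.

Sanity check: (A − (3)·I) v_1 = (0, 0, 0, 0)ᵀ = 0. ✓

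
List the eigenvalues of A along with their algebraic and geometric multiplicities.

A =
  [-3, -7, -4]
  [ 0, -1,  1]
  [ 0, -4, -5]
λ = -3: alg = 3, geom = 1

Step 1 — factor the characteristic polynomial to read off the algebraic multiplicities:
  χ_A(x) = (x + 3)^3

Step 2 — compute geometric multiplicities via the rank-nullity identity g(λ) = n − rank(A − λI):
  rank(A − (-3)·I) = 2, so dim ker(A − (-3)·I) = n − 2 = 1

Summary:
  λ = -3: algebraic multiplicity = 3, geometric multiplicity = 1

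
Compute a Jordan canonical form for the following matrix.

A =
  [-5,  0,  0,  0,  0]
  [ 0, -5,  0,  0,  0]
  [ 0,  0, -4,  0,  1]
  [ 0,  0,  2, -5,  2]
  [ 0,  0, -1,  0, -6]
J_2(-5) ⊕ J_1(-5) ⊕ J_1(-5) ⊕ J_1(-5)

The characteristic polynomial is
  det(x·I − A) = x^5 + 25*x^4 + 250*x^3 + 1250*x^2 + 3125*x + 3125 = (x + 5)^5

Eigenvalues and multiplicities (the geometric multiplicity of λ is n − rank(A − λI), which equals the number of Jordan blocks for λ):
  λ = -5: algebraic multiplicity = 5, geometric multiplicity = 4

Determining the block sizes for each eigenvalue:
  λ = -5: 4 blocks summing to 5 forces exactly one block of size 2 and the rest size 1 → block sizes [2, 1, 1, 1]

Assembling the blocks gives a Jordan form
J =
  [-5,  1,  0,  0,  0]
  [ 0, -5,  0,  0,  0]
  [ 0,  0, -5,  0,  0]
  [ 0,  0,  0, -5,  0]
  [ 0,  0,  0,  0, -5]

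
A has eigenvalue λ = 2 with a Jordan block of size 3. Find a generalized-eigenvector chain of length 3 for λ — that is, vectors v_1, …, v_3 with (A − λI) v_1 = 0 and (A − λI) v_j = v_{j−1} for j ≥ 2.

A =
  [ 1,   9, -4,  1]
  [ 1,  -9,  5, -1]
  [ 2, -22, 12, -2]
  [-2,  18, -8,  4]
A Jordan chain for λ = 2 of length 3:
v_1 = (-2, 2, 4, -4)ᵀ
v_2 = (9, -11, -22, 18)ᵀ
v_3 = (0, 1, 0, 0)ᵀ

Let N = A − (2)·I. We want v_3 with N^3 v_3 = 0 but N^2 v_3 ≠ 0; then v_{j-1} := N · v_j for j = 3, …, 2.

Pick v_3 = (0, 1, 0, 0)ᵀ.
Then v_2 = N · v_3 = (9, -11, -22, 18)ᵀ.
Then v_1 = N · v_2 = (-2, 2, 4, -4)ᵀ.

Sanity check: (A − (2)·I) v_1 = (0, 0, 0, 0)ᵀ = 0. ✓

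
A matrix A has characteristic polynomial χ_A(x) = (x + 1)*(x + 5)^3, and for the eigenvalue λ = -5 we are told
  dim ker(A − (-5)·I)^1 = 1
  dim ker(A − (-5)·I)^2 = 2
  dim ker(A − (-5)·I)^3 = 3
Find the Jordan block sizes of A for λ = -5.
Block sizes for λ = -5: [3]

From the dimensions of kernels of powers, the number of Jordan blocks of size at least j is d_j − d_{j−1} where d_j = dim ker(N^j) (with d_0 = 0). Computing the differences gives [1, 1, 1].
The number of blocks of size exactly k is (#blocks of size ≥ k) − (#blocks of size ≥ k + 1), so the partition is: 1 block(s) of size 3.
In nonincreasing order the block sizes are [3].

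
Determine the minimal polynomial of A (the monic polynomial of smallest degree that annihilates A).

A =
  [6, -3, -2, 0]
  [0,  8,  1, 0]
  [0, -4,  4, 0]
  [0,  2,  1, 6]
x^3 - 18*x^2 + 108*x - 216

The characteristic polynomial is χ_A(x) = (x - 6)^4, so the eigenvalues are known. The minimal polynomial is
  m_A(x) = Π_λ (x − λ)^{k_λ}
where k_λ is the size of the *largest* Jordan block for λ (equivalently, the smallest k with (A − λI)^k v = 0 for every generalised eigenvector v of λ).

  λ = 6: largest Jordan block has size 3, contributing (x − 6)^3

So m_A(x) = (x - 6)^3 = x^3 - 18*x^2 + 108*x - 216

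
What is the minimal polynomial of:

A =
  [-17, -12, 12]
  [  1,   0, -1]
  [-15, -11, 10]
x^3 + 7*x^2 + 11*x + 5

The characteristic polynomial is χ_A(x) = (x + 1)^2*(x + 5), so the eigenvalues are known. The minimal polynomial is
  m_A(x) = Π_λ (x − λ)^{k_λ}
where k_λ is the size of the *largest* Jordan block for λ (equivalently, the smallest k with (A − λI)^k v = 0 for every generalised eigenvector v of λ).

  λ = -5: largest Jordan block has size 1, contributing (x + 5)
  λ = -1: largest Jordan block has size 2, contributing (x + 1)^2

So m_A(x) = (x + 1)^2*(x + 5) = x^3 + 7*x^2 + 11*x + 5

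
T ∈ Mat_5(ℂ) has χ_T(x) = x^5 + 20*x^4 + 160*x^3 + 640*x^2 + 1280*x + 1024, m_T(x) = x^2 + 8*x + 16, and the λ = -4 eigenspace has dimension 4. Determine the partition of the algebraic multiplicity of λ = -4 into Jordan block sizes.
Block sizes for λ = -4: [2, 1, 1, 1]

Step 1 — from the characteristic polynomial, algebraic multiplicity of λ = -4 is 5. From dim ker(T − (-4)·I) = 4, there are exactly 4 Jordan blocks for λ = -4.
Step 2 — from the minimal polynomial, the factor (x + 4)^2 tells us the largest block for λ = -4 has size 2.
Step 3 — with total size 5, 4 blocks, and largest block 2, the block sizes (in nonincreasing order) are [2, 1, 1, 1].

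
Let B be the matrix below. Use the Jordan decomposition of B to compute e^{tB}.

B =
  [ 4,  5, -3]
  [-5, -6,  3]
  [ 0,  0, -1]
e^{tB} =
  [5*t*exp(-t) + exp(-t), 5*t*exp(-t), -3*t*exp(-t)]
  [-5*t*exp(-t), -5*t*exp(-t) + exp(-t), 3*t*exp(-t)]
  [0, 0, exp(-t)]

Strategy: write B = P · J · P⁻¹ where J is a Jordan canonical form, so e^{tB} = P · e^{tJ} · P⁻¹, and e^{tJ} can be computed block-by-block.

B has Jordan form
J =
  [-1,  1,  0]
  [ 0, -1,  0]
  [ 0,  0, -1]
(up to reordering of blocks).

Per-block formulas:
  For a 2×2 Jordan block J_2(-1): exp(t · J_2(-1)) = e^(-1t)·(I + t·N), where N is the 2×2 nilpotent shift.
  For a 1×1 block at λ = -1: exp(t · [-1]) = [e^(-1t)].

After assembling e^{tJ} and conjugating by P, we get:

e^{tB} =
  [5*t*exp(-t) + exp(-t), 5*t*exp(-t), -3*t*exp(-t)]
  [-5*t*exp(-t), -5*t*exp(-t) + exp(-t), 3*t*exp(-t)]
  [0, 0, exp(-t)]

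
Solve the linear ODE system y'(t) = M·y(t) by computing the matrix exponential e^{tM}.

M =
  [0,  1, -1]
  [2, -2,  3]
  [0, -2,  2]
e^{tM} =
  [t^2 + 1, t, t^2/2 - t]
  [-2*t^2 + 2*t, 1 - 2*t, -t^2 + 3*t]
  [-2*t^2, -2*t, -t^2 + 2*t + 1]

Strategy: write M = P · J · P⁻¹ where J is a Jordan canonical form, so e^{tM} = P · e^{tJ} · P⁻¹, and e^{tJ} can be computed block-by-block.

M has Jordan form
J =
  [0, 1, 0]
  [0, 0, 1]
  [0, 0, 0]
(up to reordering of blocks).

Per-block formulas:
  For a 3×3 Jordan block J_3(0): exp(t · J_3(0)) = e^(0t)·(I + t·N + (t^2/2)·N^2), where N is the 3×3 nilpotent shift.

After assembling e^{tJ} and conjugating by P, we get:

e^{tM} =
  [t^2 + 1, t, t^2/2 - t]
  [-2*t^2 + 2*t, 1 - 2*t, -t^2 + 3*t]
  [-2*t^2, -2*t, -t^2 + 2*t + 1]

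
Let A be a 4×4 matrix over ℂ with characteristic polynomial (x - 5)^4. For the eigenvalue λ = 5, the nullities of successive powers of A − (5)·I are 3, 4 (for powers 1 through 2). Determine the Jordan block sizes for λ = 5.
Block sizes for λ = 5: [2, 1, 1]

From the dimensions of kernels of powers, the number of Jordan blocks of size at least j is d_j − d_{j−1} where d_j = dim ker(N^j) (with d_0 = 0). Computing the differences gives [3, 1].
The number of blocks of size exactly k is (#blocks of size ≥ k) − (#blocks of size ≥ k + 1), so the partition is: 2 block(s) of size 1, 1 block(s) of size 2.
In nonincreasing order the block sizes are [2, 1, 1].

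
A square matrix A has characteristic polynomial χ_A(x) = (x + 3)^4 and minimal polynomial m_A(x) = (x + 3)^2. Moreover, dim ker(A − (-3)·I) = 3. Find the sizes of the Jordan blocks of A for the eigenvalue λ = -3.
Block sizes for λ = -3: [2, 1, 1]

Step 1 — from the characteristic polynomial, algebraic multiplicity of λ = -3 is 4. From dim ker(A − (-3)·I) = 3, there are exactly 3 Jordan blocks for λ = -3.
Step 2 — from the minimal polynomial, the factor (x + 3)^2 tells us the largest block for λ = -3 has size 2.
Step 3 — with total size 4, 3 blocks, and largest block 2, the block sizes (in nonincreasing order) are [2, 1, 1].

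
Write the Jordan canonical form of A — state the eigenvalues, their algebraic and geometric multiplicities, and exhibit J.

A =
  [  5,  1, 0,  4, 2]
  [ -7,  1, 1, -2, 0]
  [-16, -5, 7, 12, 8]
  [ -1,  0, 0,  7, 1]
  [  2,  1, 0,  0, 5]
J_3(5) ⊕ J_2(5)

The characteristic polynomial is
  det(x·I − A) = x^5 - 25*x^4 + 250*x^3 - 1250*x^2 + 3125*x - 3125 = (x - 5)^5

Eigenvalues and multiplicities (the geometric multiplicity of λ is n − rank(A − λI), which equals the number of Jordan blocks for λ):
  λ = 5: algebraic multiplicity = 5, geometric multiplicity = 2

Determining the block sizes for each eigenvalue:
  λ = 5: with am = 5 and gm = 2, the partition is not yet determined (e.g. several partitions of 5 into 2 parts exist). Let N = A − (5)·I. Computing rank(N^1) = 3, rank(N^2) = 1, rank(N^3) = 0; the number of blocks of size ≥ j is rank(N^{j−1}) − rank(N^j), giving [2, 2, 1]. So we have 1 block(s) of size 3, 1 block(s) of size 2 → block sizes [3, 2]

Assembling the blocks gives a Jordan form
J =
  [5, 1, 0, 0, 0]
  [0, 5, 1, 0, 0]
  [0, 0, 5, 0, 0]
  [0, 0, 0, 5, 1]
  [0, 0, 0, 0, 5]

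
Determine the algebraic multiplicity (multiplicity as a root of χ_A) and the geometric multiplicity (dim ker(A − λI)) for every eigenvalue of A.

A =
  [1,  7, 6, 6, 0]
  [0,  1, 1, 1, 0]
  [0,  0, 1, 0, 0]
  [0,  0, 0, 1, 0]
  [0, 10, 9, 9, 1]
λ = 1: alg = 5, geom = 3

Step 1 — factor the characteristic polynomial to read off the algebraic multiplicities:
  χ_A(x) = (x - 1)^5

Step 2 — compute geometric multiplicities via the rank-nullity identity g(λ) = n − rank(A − λI):
  rank(A − (1)·I) = 2, so dim ker(A − (1)·I) = n − 2 = 3

Summary:
  λ = 1: algebraic multiplicity = 5, geometric multiplicity = 3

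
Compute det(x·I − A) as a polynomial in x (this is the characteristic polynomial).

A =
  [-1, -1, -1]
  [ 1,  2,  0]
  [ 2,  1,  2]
x^3 - 3*x^2 + 3*x - 1

Expanding det(x·I − A) (e.g. by cofactor expansion or by noting that A is similar to its Jordan form J, which has the same characteristic polynomial as A) gives
  χ_A(x) = x^3 - 3*x^2 + 3*x - 1
which factors as (x - 1)^3. The eigenvalues (with algebraic multiplicities) are λ = 1 with multiplicity 3.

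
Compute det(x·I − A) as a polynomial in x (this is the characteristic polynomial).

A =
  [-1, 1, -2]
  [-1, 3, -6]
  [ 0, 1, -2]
x^3

Expanding det(x·I − A) (e.g. by cofactor expansion or by noting that A is similar to its Jordan form J, which has the same characteristic polynomial as A) gives
  χ_A(x) = x^3
which factors as x^3. The eigenvalues (with algebraic multiplicities) are λ = 0 with multiplicity 3.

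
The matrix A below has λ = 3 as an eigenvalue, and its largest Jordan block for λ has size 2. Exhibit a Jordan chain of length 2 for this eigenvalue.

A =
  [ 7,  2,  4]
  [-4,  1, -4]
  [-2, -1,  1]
A Jordan chain for λ = 3 of length 2:
v_1 = (4, -4, -2)ᵀ
v_2 = (1, 0, 0)ᵀ

Let N = A − (3)·I. We want v_2 with N^2 v_2 = 0 but N^1 v_2 ≠ 0; then v_{j-1} := N · v_j for j = 2, …, 2.

Pick v_2 = (1, 0, 0)ᵀ.
Then v_1 = N · v_2 = (4, -4, -2)ᵀ.

Sanity check: (A − (3)·I) v_1 = (0, 0, 0)ᵀ = 0. ✓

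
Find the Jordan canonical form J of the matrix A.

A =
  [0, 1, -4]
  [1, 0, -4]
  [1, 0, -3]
J_3(-1)

The characteristic polynomial is
  det(x·I − A) = x^3 + 3*x^2 + 3*x + 1 = (x + 1)^3

Eigenvalues and multiplicities (the geometric multiplicity of λ is n − rank(A − λI), which equals the number of Jordan blocks for λ):
  λ = -1: algebraic multiplicity = 3, geometric multiplicity = 1

Determining the block sizes for each eigenvalue:
  λ = -1: one block (gm = 1), so the single block has size am = 3 → block sizes [3]

Assembling the blocks gives a Jordan form
J =
  [-1,  1,  0]
  [ 0, -1,  1]
  [ 0,  0, -1]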